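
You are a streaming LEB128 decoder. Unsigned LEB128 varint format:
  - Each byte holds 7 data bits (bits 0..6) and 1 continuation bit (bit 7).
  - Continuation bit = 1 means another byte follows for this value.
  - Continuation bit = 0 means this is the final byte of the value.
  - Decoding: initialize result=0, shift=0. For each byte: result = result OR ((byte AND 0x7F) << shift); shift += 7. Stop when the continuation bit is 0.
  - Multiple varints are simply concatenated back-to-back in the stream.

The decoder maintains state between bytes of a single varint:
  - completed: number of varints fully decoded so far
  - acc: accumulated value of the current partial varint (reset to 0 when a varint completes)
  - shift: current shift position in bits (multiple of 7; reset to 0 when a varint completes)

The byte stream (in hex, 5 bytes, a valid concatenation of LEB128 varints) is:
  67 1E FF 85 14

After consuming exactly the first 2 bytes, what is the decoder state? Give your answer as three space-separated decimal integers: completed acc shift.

byte[0]=0x67 cont=0 payload=0x67: varint #1 complete (value=103); reset -> completed=1 acc=0 shift=0
byte[1]=0x1E cont=0 payload=0x1E: varint #2 complete (value=30); reset -> completed=2 acc=0 shift=0

Answer: 2 0 0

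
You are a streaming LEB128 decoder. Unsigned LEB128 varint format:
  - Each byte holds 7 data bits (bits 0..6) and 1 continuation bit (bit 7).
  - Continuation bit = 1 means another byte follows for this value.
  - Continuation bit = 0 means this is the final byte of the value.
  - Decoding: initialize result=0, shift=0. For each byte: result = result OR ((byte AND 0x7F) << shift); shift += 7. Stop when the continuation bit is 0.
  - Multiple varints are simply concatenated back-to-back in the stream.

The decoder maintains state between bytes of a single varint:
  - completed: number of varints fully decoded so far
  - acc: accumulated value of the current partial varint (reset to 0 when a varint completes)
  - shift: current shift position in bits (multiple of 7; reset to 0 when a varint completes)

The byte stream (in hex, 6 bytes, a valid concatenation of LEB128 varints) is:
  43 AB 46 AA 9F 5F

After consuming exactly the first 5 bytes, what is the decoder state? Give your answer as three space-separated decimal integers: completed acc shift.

byte[0]=0x43 cont=0 payload=0x43: varint #1 complete (value=67); reset -> completed=1 acc=0 shift=0
byte[1]=0xAB cont=1 payload=0x2B: acc |= 43<<0 -> completed=1 acc=43 shift=7
byte[2]=0x46 cont=0 payload=0x46: varint #2 complete (value=9003); reset -> completed=2 acc=0 shift=0
byte[3]=0xAA cont=1 payload=0x2A: acc |= 42<<0 -> completed=2 acc=42 shift=7
byte[4]=0x9F cont=1 payload=0x1F: acc |= 31<<7 -> completed=2 acc=4010 shift=14

Answer: 2 4010 14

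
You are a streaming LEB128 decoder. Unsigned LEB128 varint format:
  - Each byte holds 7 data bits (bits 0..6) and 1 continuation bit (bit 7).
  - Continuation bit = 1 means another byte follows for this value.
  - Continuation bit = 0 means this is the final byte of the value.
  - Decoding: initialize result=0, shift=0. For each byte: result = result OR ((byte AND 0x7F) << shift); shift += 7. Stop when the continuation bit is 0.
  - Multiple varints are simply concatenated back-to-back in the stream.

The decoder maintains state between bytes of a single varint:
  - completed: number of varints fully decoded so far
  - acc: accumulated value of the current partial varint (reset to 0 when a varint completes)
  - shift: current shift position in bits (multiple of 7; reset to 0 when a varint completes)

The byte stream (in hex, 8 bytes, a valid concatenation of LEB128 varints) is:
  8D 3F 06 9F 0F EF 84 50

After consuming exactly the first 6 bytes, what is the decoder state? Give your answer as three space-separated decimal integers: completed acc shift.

Answer: 3 111 7

Derivation:
byte[0]=0x8D cont=1 payload=0x0D: acc |= 13<<0 -> completed=0 acc=13 shift=7
byte[1]=0x3F cont=0 payload=0x3F: varint #1 complete (value=8077); reset -> completed=1 acc=0 shift=0
byte[2]=0x06 cont=0 payload=0x06: varint #2 complete (value=6); reset -> completed=2 acc=0 shift=0
byte[3]=0x9F cont=1 payload=0x1F: acc |= 31<<0 -> completed=2 acc=31 shift=7
byte[4]=0x0F cont=0 payload=0x0F: varint #3 complete (value=1951); reset -> completed=3 acc=0 shift=0
byte[5]=0xEF cont=1 payload=0x6F: acc |= 111<<0 -> completed=3 acc=111 shift=7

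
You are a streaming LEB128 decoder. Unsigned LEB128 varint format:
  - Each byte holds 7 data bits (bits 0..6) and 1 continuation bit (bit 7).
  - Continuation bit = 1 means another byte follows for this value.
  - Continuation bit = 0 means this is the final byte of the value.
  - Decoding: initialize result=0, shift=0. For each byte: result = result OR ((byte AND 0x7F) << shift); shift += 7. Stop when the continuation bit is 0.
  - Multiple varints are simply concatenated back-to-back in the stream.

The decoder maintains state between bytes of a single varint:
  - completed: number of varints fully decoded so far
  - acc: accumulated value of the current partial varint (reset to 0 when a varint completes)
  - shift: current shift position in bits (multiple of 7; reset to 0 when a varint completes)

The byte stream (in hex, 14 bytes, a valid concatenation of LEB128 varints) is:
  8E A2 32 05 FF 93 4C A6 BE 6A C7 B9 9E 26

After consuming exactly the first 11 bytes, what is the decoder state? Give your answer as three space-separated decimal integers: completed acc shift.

byte[0]=0x8E cont=1 payload=0x0E: acc |= 14<<0 -> completed=0 acc=14 shift=7
byte[1]=0xA2 cont=1 payload=0x22: acc |= 34<<7 -> completed=0 acc=4366 shift=14
byte[2]=0x32 cont=0 payload=0x32: varint #1 complete (value=823566); reset -> completed=1 acc=0 shift=0
byte[3]=0x05 cont=0 payload=0x05: varint #2 complete (value=5); reset -> completed=2 acc=0 shift=0
byte[4]=0xFF cont=1 payload=0x7F: acc |= 127<<0 -> completed=2 acc=127 shift=7
byte[5]=0x93 cont=1 payload=0x13: acc |= 19<<7 -> completed=2 acc=2559 shift=14
byte[6]=0x4C cont=0 payload=0x4C: varint #3 complete (value=1247743); reset -> completed=3 acc=0 shift=0
byte[7]=0xA6 cont=1 payload=0x26: acc |= 38<<0 -> completed=3 acc=38 shift=7
byte[8]=0xBE cont=1 payload=0x3E: acc |= 62<<7 -> completed=3 acc=7974 shift=14
byte[9]=0x6A cont=0 payload=0x6A: varint #4 complete (value=1744678); reset -> completed=4 acc=0 shift=0
byte[10]=0xC7 cont=1 payload=0x47: acc |= 71<<0 -> completed=4 acc=71 shift=7

Answer: 4 71 7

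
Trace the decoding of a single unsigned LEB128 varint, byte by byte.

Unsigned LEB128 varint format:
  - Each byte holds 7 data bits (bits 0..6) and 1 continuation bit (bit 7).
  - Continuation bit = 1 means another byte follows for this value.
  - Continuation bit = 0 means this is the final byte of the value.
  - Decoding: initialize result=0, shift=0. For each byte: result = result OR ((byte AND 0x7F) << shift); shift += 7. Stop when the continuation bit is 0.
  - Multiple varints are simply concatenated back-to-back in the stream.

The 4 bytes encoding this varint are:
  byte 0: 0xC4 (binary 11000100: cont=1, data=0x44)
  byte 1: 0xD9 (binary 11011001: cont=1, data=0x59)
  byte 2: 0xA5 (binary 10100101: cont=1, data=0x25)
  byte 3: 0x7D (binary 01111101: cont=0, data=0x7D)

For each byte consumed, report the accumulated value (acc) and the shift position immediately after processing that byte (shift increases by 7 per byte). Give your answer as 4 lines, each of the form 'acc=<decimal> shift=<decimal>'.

Answer: acc=68 shift=7
acc=11460 shift=14
acc=617668 shift=21
acc=262761668 shift=28

Derivation:
byte 0=0xC4: payload=0x44=68, contrib = 68<<0 = 68; acc -> 68, shift -> 7
byte 1=0xD9: payload=0x59=89, contrib = 89<<7 = 11392; acc -> 11460, shift -> 14
byte 2=0xA5: payload=0x25=37, contrib = 37<<14 = 606208; acc -> 617668, shift -> 21
byte 3=0x7D: payload=0x7D=125, contrib = 125<<21 = 262144000; acc -> 262761668, shift -> 28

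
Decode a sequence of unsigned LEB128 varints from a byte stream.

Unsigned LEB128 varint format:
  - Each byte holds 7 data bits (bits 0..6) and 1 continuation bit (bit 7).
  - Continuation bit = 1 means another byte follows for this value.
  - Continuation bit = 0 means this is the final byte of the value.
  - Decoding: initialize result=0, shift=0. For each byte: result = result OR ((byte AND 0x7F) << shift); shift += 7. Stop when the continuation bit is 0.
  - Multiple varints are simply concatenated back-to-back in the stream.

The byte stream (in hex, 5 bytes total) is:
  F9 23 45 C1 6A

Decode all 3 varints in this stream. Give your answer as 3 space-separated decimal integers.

  byte[0]=0xF9 cont=1 payload=0x79=121: acc |= 121<<0 -> acc=121 shift=7
  byte[1]=0x23 cont=0 payload=0x23=35: acc |= 35<<7 -> acc=4601 shift=14 [end]
Varint 1: bytes[0:2] = F9 23 -> value 4601 (2 byte(s))
  byte[2]=0x45 cont=0 payload=0x45=69: acc |= 69<<0 -> acc=69 shift=7 [end]
Varint 2: bytes[2:3] = 45 -> value 69 (1 byte(s))
  byte[3]=0xC1 cont=1 payload=0x41=65: acc |= 65<<0 -> acc=65 shift=7
  byte[4]=0x6A cont=0 payload=0x6A=106: acc |= 106<<7 -> acc=13633 shift=14 [end]
Varint 3: bytes[3:5] = C1 6A -> value 13633 (2 byte(s))

Answer: 4601 69 13633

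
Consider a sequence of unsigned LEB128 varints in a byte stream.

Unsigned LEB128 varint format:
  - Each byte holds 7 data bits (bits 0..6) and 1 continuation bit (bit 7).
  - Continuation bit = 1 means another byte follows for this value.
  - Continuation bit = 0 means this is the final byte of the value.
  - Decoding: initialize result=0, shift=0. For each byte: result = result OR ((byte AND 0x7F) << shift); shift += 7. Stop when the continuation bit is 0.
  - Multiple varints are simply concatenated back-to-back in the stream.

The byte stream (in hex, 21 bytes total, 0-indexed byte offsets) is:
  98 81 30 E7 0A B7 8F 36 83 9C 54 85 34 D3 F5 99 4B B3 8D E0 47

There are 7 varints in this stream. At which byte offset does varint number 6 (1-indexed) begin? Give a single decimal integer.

Answer: 13

Derivation:
  byte[0]=0x98 cont=1 payload=0x18=24: acc |= 24<<0 -> acc=24 shift=7
  byte[1]=0x81 cont=1 payload=0x01=1: acc |= 1<<7 -> acc=152 shift=14
  byte[2]=0x30 cont=0 payload=0x30=48: acc |= 48<<14 -> acc=786584 shift=21 [end]
Varint 1: bytes[0:3] = 98 81 30 -> value 786584 (3 byte(s))
  byte[3]=0xE7 cont=1 payload=0x67=103: acc |= 103<<0 -> acc=103 shift=7
  byte[4]=0x0A cont=0 payload=0x0A=10: acc |= 10<<7 -> acc=1383 shift=14 [end]
Varint 2: bytes[3:5] = E7 0A -> value 1383 (2 byte(s))
  byte[5]=0xB7 cont=1 payload=0x37=55: acc |= 55<<0 -> acc=55 shift=7
  byte[6]=0x8F cont=1 payload=0x0F=15: acc |= 15<<7 -> acc=1975 shift=14
  byte[7]=0x36 cont=0 payload=0x36=54: acc |= 54<<14 -> acc=886711 shift=21 [end]
Varint 3: bytes[5:8] = B7 8F 36 -> value 886711 (3 byte(s))
  byte[8]=0x83 cont=1 payload=0x03=3: acc |= 3<<0 -> acc=3 shift=7
  byte[9]=0x9C cont=1 payload=0x1C=28: acc |= 28<<7 -> acc=3587 shift=14
  byte[10]=0x54 cont=0 payload=0x54=84: acc |= 84<<14 -> acc=1379843 shift=21 [end]
Varint 4: bytes[8:11] = 83 9C 54 -> value 1379843 (3 byte(s))
  byte[11]=0x85 cont=1 payload=0x05=5: acc |= 5<<0 -> acc=5 shift=7
  byte[12]=0x34 cont=0 payload=0x34=52: acc |= 52<<7 -> acc=6661 shift=14 [end]
Varint 5: bytes[11:13] = 85 34 -> value 6661 (2 byte(s))
  byte[13]=0xD3 cont=1 payload=0x53=83: acc |= 83<<0 -> acc=83 shift=7
  byte[14]=0xF5 cont=1 payload=0x75=117: acc |= 117<<7 -> acc=15059 shift=14
  byte[15]=0x99 cont=1 payload=0x19=25: acc |= 25<<14 -> acc=424659 shift=21
  byte[16]=0x4B cont=0 payload=0x4B=75: acc |= 75<<21 -> acc=157711059 shift=28 [end]
Varint 6: bytes[13:17] = D3 F5 99 4B -> value 157711059 (4 byte(s))
  byte[17]=0xB3 cont=1 payload=0x33=51: acc |= 51<<0 -> acc=51 shift=7
  byte[18]=0x8D cont=1 payload=0x0D=13: acc |= 13<<7 -> acc=1715 shift=14
  byte[19]=0xE0 cont=1 payload=0x60=96: acc |= 96<<14 -> acc=1574579 shift=21
  byte[20]=0x47 cont=0 payload=0x47=71: acc |= 71<<21 -> acc=150472371 shift=28 [end]
Varint 7: bytes[17:21] = B3 8D E0 47 -> value 150472371 (4 byte(s))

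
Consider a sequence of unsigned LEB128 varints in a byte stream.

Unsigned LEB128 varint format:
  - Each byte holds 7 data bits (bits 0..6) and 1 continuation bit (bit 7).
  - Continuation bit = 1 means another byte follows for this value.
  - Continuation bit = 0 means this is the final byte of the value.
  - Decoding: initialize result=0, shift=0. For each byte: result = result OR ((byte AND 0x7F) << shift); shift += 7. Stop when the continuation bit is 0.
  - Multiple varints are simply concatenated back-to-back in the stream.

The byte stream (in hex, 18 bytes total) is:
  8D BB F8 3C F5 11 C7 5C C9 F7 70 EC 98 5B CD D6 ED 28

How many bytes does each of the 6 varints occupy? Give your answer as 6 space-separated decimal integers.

Answer: 4 2 2 3 3 4

Derivation:
  byte[0]=0x8D cont=1 payload=0x0D=13: acc |= 13<<0 -> acc=13 shift=7
  byte[1]=0xBB cont=1 payload=0x3B=59: acc |= 59<<7 -> acc=7565 shift=14
  byte[2]=0xF8 cont=1 payload=0x78=120: acc |= 120<<14 -> acc=1973645 shift=21
  byte[3]=0x3C cont=0 payload=0x3C=60: acc |= 60<<21 -> acc=127802765 shift=28 [end]
Varint 1: bytes[0:4] = 8D BB F8 3C -> value 127802765 (4 byte(s))
  byte[4]=0xF5 cont=1 payload=0x75=117: acc |= 117<<0 -> acc=117 shift=7
  byte[5]=0x11 cont=0 payload=0x11=17: acc |= 17<<7 -> acc=2293 shift=14 [end]
Varint 2: bytes[4:6] = F5 11 -> value 2293 (2 byte(s))
  byte[6]=0xC7 cont=1 payload=0x47=71: acc |= 71<<0 -> acc=71 shift=7
  byte[7]=0x5C cont=0 payload=0x5C=92: acc |= 92<<7 -> acc=11847 shift=14 [end]
Varint 3: bytes[6:8] = C7 5C -> value 11847 (2 byte(s))
  byte[8]=0xC9 cont=1 payload=0x49=73: acc |= 73<<0 -> acc=73 shift=7
  byte[9]=0xF7 cont=1 payload=0x77=119: acc |= 119<<7 -> acc=15305 shift=14
  byte[10]=0x70 cont=0 payload=0x70=112: acc |= 112<<14 -> acc=1850313 shift=21 [end]
Varint 4: bytes[8:11] = C9 F7 70 -> value 1850313 (3 byte(s))
  byte[11]=0xEC cont=1 payload=0x6C=108: acc |= 108<<0 -> acc=108 shift=7
  byte[12]=0x98 cont=1 payload=0x18=24: acc |= 24<<7 -> acc=3180 shift=14
  byte[13]=0x5B cont=0 payload=0x5B=91: acc |= 91<<14 -> acc=1494124 shift=21 [end]
Varint 5: bytes[11:14] = EC 98 5B -> value 1494124 (3 byte(s))
  byte[14]=0xCD cont=1 payload=0x4D=77: acc |= 77<<0 -> acc=77 shift=7
  byte[15]=0xD6 cont=1 payload=0x56=86: acc |= 86<<7 -> acc=11085 shift=14
  byte[16]=0xED cont=1 payload=0x6D=109: acc |= 109<<14 -> acc=1796941 shift=21
  byte[17]=0x28 cont=0 payload=0x28=40: acc |= 40<<21 -> acc=85683021 shift=28 [end]
Varint 6: bytes[14:18] = CD D6 ED 28 -> value 85683021 (4 byte(s))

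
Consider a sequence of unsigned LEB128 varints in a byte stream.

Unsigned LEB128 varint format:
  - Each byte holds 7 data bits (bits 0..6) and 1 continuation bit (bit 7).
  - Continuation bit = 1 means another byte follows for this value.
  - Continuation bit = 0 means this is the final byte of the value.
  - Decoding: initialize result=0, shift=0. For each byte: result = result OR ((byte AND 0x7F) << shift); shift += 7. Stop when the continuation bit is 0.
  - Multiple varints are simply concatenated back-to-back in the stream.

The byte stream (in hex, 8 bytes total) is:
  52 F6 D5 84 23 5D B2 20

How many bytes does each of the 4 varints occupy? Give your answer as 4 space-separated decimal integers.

  byte[0]=0x52 cont=0 payload=0x52=82: acc |= 82<<0 -> acc=82 shift=7 [end]
Varint 1: bytes[0:1] = 52 -> value 82 (1 byte(s))
  byte[1]=0xF6 cont=1 payload=0x76=118: acc |= 118<<0 -> acc=118 shift=7
  byte[2]=0xD5 cont=1 payload=0x55=85: acc |= 85<<7 -> acc=10998 shift=14
  byte[3]=0x84 cont=1 payload=0x04=4: acc |= 4<<14 -> acc=76534 shift=21
  byte[4]=0x23 cont=0 payload=0x23=35: acc |= 35<<21 -> acc=73476854 shift=28 [end]
Varint 2: bytes[1:5] = F6 D5 84 23 -> value 73476854 (4 byte(s))
  byte[5]=0x5D cont=0 payload=0x5D=93: acc |= 93<<0 -> acc=93 shift=7 [end]
Varint 3: bytes[5:6] = 5D -> value 93 (1 byte(s))
  byte[6]=0xB2 cont=1 payload=0x32=50: acc |= 50<<0 -> acc=50 shift=7
  byte[7]=0x20 cont=0 payload=0x20=32: acc |= 32<<7 -> acc=4146 shift=14 [end]
Varint 4: bytes[6:8] = B2 20 -> value 4146 (2 byte(s))

Answer: 1 4 1 2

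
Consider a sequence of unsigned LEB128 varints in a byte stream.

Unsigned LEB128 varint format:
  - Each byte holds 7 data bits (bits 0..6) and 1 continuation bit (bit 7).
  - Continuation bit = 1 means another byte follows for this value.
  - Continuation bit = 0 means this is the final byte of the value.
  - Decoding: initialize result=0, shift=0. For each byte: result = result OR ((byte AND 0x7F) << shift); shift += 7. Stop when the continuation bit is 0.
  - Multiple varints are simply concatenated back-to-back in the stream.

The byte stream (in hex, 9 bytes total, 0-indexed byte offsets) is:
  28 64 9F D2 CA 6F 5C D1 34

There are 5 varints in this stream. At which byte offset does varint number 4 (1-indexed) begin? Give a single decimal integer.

Answer: 6

Derivation:
  byte[0]=0x28 cont=0 payload=0x28=40: acc |= 40<<0 -> acc=40 shift=7 [end]
Varint 1: bytes[0:1] = 28 -> value 40 (1 byte(s))
  byte[1]=0x64 cont=0 payload=0x64=100: acc |= 100<<0 -> acc=100 shift=7 [end]
Varint 2: bytes[1:2] = 64 -> value 100 (1 byte(s))
  byte[2]=0x9F cont=1 payload=0x1F=31: acc |= 31<<0 -> acc=31 shift=7
  byte[3]=0xD2 cont=1 payload=0x52=82: acc |= 82<<7 -> acc=10527 shift=14
  byte[4]=0xCA cont=1 payload=0x4A=74: acc |= 74<<14 -> acc=1222943 shift=21
  byte[5]=0x6F cont=0 payload=0x6F=111: acc |= 111<<21 -> acc=234006815 shift=28 [end]
Varint 3: bytes[2:6] = 9F D2 CA 6F -> value 234006815 (4 byte(s))
  byte[6]=0x5C cont=0 payload=0x5C=92: acc |= 92<<0 -> acc=92 shift=7 [end]
Varint 4: bytes[6:7] = 5C -> value 92 (1 byte(s))
  byte[7]=0xD1 cont=1 payload=0x51=81: acc |= 81<<0 -> acc=81 shift=7
  byte[8]=0x34 cont=0 payload=0x34=52: acc |= 52<<7 -> acc=6737 shift=14 [end]
Varint 5: bytes[7:9] = D1 34 -> value 6737 (2 byte(s))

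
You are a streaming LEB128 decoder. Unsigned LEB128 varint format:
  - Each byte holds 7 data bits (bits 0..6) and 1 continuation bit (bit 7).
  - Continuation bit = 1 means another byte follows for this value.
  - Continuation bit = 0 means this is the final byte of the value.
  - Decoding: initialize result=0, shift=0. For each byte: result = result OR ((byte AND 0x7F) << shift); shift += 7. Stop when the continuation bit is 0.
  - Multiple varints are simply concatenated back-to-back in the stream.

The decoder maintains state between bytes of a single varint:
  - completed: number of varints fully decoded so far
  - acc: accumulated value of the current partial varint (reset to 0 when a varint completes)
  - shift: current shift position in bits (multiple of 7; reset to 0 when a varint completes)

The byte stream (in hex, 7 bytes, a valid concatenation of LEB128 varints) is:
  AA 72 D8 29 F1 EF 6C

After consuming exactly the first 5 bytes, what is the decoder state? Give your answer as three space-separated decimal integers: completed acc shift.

byte[0]=0xAA cont=1 payload=0x2A: acc |= 42<<0 -> completed=0 acc=42 shift=7
byte[1]=0x72 cont=0 payload=0x72: varint #1 complete (value=14634); reset -> completed=1 acc=0 shift=0
byte[2]=0xD8 cont=1 payload=0x58: acc |= 88<<0 -> completed=1 acc=88 shift=7
byte[3]=0x29 cont=0 payload=0x29: varint #2 complete (value=5336); reset -> completed=2 acc=0 shift=0
byte[4]=0xF1 cont=1 payload=0x71: acc |= 113<<0 -> completed=2 acc=113 shift=7

Answer: 2 113 7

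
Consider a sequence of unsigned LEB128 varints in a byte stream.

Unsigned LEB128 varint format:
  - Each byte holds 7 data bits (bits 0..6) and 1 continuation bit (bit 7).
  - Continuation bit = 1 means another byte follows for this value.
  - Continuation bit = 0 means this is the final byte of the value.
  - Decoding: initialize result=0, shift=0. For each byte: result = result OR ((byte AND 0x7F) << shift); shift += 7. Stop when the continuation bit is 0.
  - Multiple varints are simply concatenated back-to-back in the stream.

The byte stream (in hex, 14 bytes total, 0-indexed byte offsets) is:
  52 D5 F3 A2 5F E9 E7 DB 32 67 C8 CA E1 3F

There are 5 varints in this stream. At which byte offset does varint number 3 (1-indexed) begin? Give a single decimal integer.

  byte[0]=0x52 cont=0 payload=0x52=82: acc |= 82<<0 -> acc=82 shift=7 [end]
Varint 1: bytes[0:1] = 52 -> value 82 (1 byte(s))
  byte[1]=0xD5 cont=1 payload=0x55=85: acc |= 85<<0 -> acc=85 shift=7
  byte[2]=0xF3 cont=1 payload=0x73=115: acc |= 115<<7 -> acc=14805 shift=14
  byte[3]=0xA2 cont=1 payload=0x22=34: acc |= 34<<14 -> acc=571861 shift=21
  byte[4]=0x5F cont=0 payload=0x5F=95: acc |= 95<<21 -> acc=199801301 shift=28 [end]
Varint 2: bytes[1:5] = D5 F3 A2 5F -> value 199801301 (4 byte(s))
  byte[5]=0xE9 cont=1 payload=0x69=105: acc |= 105<<0 -> acc=105 shift=7
  byte[6]=0xE7 cont=1 payload=0x67=103: acc |= 103<<7 -> acc=13289 shift=14
  byte[7]=0xDB cont=1 payload=0x5B=91: acc |= 91<<14 -> acc=1504233 shift=21
  byte[8]=0x32 cont=0 payload=0x32=50: acc |= 50<<21 -> acc=106361833 shift=28 [end]
Varint 3: bytes[5:9] = E9 E7 DB 32 -> value 106361833 (4 byte(s))
  byte[9]=0x67 cont=0 payload=0x67=103: acc |= 103<<0 -> acc=103 shift=7 [end]
Varint 4: bytes[9:10] = 67 -> value 103 (1 byte(s))
  byte[10]=0xC8 cont=1 payload=0x48=72: acc |= 72<<0 -> acc=72 shift=7
  byte[11]=0xCA cont=1 payload=0x4A=74: acc |= 74<<7 -> acc=9544 shift=14
  byte[12]=0xE1 cont=1 payload=0x61=97: acc |= 97<<14 -> acc=1598792 shift=21
  byte[13]=0x3F cont=0 payload=0x3F=63: acc |= 63<<21 -> acc=133719368 shift=28 [end]
Varint 5: bytes[10:14] = C8 CA E1 3F -> value 133719368 (4 byte(s))

Answer: 5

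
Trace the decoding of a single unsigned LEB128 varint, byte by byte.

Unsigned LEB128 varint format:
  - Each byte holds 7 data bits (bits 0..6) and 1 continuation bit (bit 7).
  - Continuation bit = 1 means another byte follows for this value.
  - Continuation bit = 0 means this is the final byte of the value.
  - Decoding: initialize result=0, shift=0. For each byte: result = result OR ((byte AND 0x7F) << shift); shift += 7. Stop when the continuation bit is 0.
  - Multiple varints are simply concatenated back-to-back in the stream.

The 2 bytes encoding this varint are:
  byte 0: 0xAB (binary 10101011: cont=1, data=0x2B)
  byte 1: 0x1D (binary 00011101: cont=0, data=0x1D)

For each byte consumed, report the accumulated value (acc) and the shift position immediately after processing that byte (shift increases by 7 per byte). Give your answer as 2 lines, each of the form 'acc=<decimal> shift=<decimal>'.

Answer: acc=43 shift=7
acc=3755 shift=14

Derivation:
byte 0=0xAB: payload=0x2B=43, contrib = 43<<0 = 43; acc -> 43, shift -> 7
byte 1=0x1D: payload=0x1D=29, contrib = 29<<7 = 3712; acc -> 3755, shift -> 14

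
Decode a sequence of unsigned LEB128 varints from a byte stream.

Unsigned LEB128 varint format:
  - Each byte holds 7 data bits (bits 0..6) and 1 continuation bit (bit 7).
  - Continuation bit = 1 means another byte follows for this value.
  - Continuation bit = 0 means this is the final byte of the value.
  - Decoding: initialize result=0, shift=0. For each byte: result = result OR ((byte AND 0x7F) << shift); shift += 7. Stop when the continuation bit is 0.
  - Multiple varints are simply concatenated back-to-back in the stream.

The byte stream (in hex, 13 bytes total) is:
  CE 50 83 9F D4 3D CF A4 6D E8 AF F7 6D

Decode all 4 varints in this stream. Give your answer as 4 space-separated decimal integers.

  byte[0]=0xCE cont=1 payload=0x4E=78: acc |= 78<<0 -> acc=78 shift=7
  byte[1]=0x50 cont=0 payload=0x50=80: acc |= 80<<7 -> acc=10318 shift=14 [end]
Varint 1: bytes[0:2] = CE 50 -> value 10318 (2 byte(s))
  byte[2]=0x83 cont=1 payload=0x03=3: acc |= 3<<0 -> acc=3 shift=7
  byte[3]=0x9F cont=1 payload=0x1F=31: acc |= 31<<7 -> acc=3971 shift=14
  byte[4]=0xD4 cont=1 payload=0x54=84: acc |= 84<<14 -> acc=1380227 shift=21
  byte[5]=0x3D cont=0 payload=0x3D=61: acc |= 61<<21 -> acc=129306499 shift=28 [end]
Varint 2: bytes[2:6] = 83 9F D4 3D -> value 129306499 (4 byte(s))
  byte[6]=0xCF cont=1 payload=0x4F=79: acc |= 79<<0 -> acc=79 shift=7
  byte[7]=0xA4 cont=1 payload=0x24=36: acc |= 36<<7 -> acc=4687 shift=14
  byte[8]=0x6D cont=0 payload=0x6D=109: acc |= 109<<14 -> acc=1790543 shift=21 [end]
Varint 3: bytes[6:9] = CF A4 6D -> value 1790543 (3 byte(s))
  byte[9]=0xE8 cont=1 payload=0x68=104: acc |= 104<<0 -> acc=104 shift=7
  byte[10]=0xAF cont=1 payload=0x2F=47: acc |= 47<<7 -> acc=6120 shift=14
  byte[11]=0xF7 cont=1 payload=0x77=119: acc |= 119<<14 -> acc=1955816 shift=21
  byte[12]=0x6D cont=0 payload=0x6D=109: acc |= 109<<21 -> acc=230545384 shift=28 [end]
Varint 4: bytes[9:13] = E8 AF F7 6D -> value 230545384 (4 byte(s))

Answer: 10318 129306499 1790543 230545384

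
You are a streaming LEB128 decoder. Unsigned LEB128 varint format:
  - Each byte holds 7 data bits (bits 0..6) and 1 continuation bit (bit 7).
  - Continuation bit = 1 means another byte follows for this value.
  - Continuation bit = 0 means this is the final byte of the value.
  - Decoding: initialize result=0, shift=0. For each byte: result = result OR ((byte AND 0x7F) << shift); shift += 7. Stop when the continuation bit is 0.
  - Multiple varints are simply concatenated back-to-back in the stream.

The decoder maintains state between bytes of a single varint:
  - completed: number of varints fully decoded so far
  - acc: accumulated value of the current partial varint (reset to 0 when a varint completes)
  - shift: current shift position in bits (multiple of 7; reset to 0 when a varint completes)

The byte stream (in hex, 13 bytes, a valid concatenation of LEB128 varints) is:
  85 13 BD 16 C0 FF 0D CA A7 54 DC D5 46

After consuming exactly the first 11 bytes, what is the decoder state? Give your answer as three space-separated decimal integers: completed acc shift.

Answer: 4 92 7

Derivation:
byte[0]=0x85 cont=1 payload=0x05: acc |= 5<<0 -> completed=0 acc=5 shift=7
byte[1]=0x13 cont=0 payload=0x13: varint #1 complete (value=2437); reset -> completed=1 acc=0 shift=0
byte[2]=0xBD cont=1 payload=0x3D: acc |= 61<<0 -> completed=1 acc=61 shift=7
byte[3]=0x16 cont=0 payload=0x16: varint #2 complete (value=2877); reset -> completed=2 acc=0 shift=0
byte[4]=0xC0 cont=1 payload=0x40: acc |= 64<<0 -> completed=2 acc=64 shift=7
byte[5]=0xFF cont=1 payload=0x7F: acc |= 127<<7 -> completed=2 acc=16320 shift=14
byte[6]=0x0D cont=0 payload=0x0D: varint #3 complete (value=229312); reset -> completed=3 acc=0 shift=0
byte[7]=0xCA cont=1 payload=0x4A: acc |= 74<<0 -> completed=3 acc=74 shift=7
byte[8]=0xA7 cont=1 payload=0x27: acc |= 39<<7 -> completed=3 acc=5066 shift=14
byte[9]=0x54 cont=0 payload=0x54: varint #4 complete (value=1381322); reset -> completed=4 acc=0 shift=0
byte[10]=0xDC cont=1 payload=0x5C: acc |= 92<<0 -> completed=4 acc=92 shift=7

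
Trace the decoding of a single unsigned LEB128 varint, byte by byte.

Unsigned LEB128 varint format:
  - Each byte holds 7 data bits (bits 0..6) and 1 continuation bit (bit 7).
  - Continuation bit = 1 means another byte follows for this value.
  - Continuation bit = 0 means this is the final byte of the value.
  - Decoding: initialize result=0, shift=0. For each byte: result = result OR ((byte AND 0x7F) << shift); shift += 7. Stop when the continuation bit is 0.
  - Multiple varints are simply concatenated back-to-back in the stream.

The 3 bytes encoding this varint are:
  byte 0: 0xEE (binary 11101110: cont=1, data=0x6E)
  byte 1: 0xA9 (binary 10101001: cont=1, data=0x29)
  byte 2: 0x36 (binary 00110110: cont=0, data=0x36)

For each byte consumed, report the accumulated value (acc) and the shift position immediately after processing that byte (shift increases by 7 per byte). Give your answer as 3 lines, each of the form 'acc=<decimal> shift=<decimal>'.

Answer: acc=110 shift=7
acc=5358 shift=14
acc=890094 shift=21

Derivation:
byte 0=0xEE: payload=0x6E=110, contrib = 110<<0 = 110; acc -> 110, shift -> 7
byte 1=0xA9: payload=0x29=41, contrib = 41<<7 = 5248; acc -> 5358, shift -> 14
byte 2=0x36: payload=0x36=54, contrib = 54<<14 = 884736; acc -> 890094, shift -> 21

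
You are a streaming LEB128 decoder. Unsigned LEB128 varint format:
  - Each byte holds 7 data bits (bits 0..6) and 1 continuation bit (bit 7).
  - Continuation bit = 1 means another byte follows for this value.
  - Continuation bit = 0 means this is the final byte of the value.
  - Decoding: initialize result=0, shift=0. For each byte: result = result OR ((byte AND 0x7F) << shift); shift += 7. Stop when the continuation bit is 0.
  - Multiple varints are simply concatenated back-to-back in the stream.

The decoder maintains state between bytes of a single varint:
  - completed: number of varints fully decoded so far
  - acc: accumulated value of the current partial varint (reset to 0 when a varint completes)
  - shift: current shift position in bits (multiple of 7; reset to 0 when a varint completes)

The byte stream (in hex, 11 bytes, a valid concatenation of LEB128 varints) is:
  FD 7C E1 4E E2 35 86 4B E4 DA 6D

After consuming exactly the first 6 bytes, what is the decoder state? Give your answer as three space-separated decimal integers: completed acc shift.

byte[0]=0xFD cont=1 payload=0x7D: acc |= 125<<0 -> completed=0 acc=125 shift=7
byte[1]=0x7C cont=0 payload=0x7C: varint #1 complete (value=15997); reset -> completed=1 acc=0 shift=0
byte[2]=0xE1 cont=1 payload=0x61: acc |= 97<<0 -> completed=1 acc=97 shift=7
byte[3]=0x4E cont=0 payload=0x4E: varint #2 complete (value=10081); reset -> completed=2 acc=0 shift=0
byte[4]=0xE2 cont=1 payload=0x62: acc |= 98<<0 -> completed=2 acc=98 shift=7
byte[5]=0x35 cont=0 payload=0x35: varint #3 complete (value=6882); reset -> completed=3 acc=0 shift=0

Answer: 3 0 0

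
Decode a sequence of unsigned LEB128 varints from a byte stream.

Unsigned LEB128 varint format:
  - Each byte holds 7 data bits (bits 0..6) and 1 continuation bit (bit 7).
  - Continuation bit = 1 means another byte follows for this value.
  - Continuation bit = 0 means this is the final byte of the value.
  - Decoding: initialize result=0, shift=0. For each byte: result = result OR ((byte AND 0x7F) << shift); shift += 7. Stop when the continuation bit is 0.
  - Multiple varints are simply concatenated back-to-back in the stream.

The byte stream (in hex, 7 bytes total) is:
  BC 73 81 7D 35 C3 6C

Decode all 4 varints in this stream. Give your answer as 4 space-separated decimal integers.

  byte[0]=0xBC cont=1 payload=0x3C=60: acc |= 60<<0 -> acc=60 shift=7
  byte[1]=0x73 cont=0 payload=0x73=115: acc |= 115<<7 -> acc=14780 shift=14 [end]
Varint 1: bytes[0:2] = BC 73 -> value 14780 (2 byte(s))
  byte[2]=0x81 cont=1 payload=0x01=1: acc |= 1<<0 -> acc=1 shift=7
  byte[3]=0x7D cont=0 payload=0x7D=125: acc |= 125<<7 -> acc=16001 shift=14 [end]
Varint 2: bytes[2:4] = 81 7D -> value 16001 (2 byte(s))
  byte[4]=0x35 cont=0 payload=0x35=53: acc |= 53<<0 -> acc=53 shift=7 [end]
Varint 3: bytes[4:5] = 35 -> value 53 (1 byte(s))
  byte[5]=0xC3 cont=1 payload=0x43=67: acc |= 67<<0 -> acc=67 shift=7
  byte[6]=0x6C cont=0 payload=0x6C=108: acc |= 108<<7 -> acc=13891 shift=14 [end]
Varint 4: bytes[5:7] = C3 6C -> value 13891 (2 byte(s))

Answer: 14780 16001 53 13891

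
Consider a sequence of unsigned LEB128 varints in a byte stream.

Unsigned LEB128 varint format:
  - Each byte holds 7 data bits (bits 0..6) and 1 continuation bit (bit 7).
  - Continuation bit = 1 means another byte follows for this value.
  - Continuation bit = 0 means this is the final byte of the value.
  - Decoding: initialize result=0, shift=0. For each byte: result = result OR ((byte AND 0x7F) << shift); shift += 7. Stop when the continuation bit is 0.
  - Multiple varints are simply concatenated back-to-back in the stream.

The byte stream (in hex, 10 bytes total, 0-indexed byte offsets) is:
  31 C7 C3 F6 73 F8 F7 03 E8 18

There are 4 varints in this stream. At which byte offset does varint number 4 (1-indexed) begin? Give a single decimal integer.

Answer: 8

Derivation:
  byte[0]=0x31 cont=0 payload=0x31=49: acc |= 49<<0 -> acc=49 shift=7 [end]
Varint 1: bytes[0:1] = 31 -> value 49 (1 byte(s))
  byte[1]=0xC7 cont=1 payload=0x47=71: acc |= 71<<0 -> acc=71 shift=7
  byte[2]=0xC3 cont=1 payload=0x43=67: acc |= 67<<7 -> acc=8647 shift=14
  byte[3]=0xF6 cont=1 payload=0x76=118: acc |= 118<<14 -> acc=1941959 shift=21
  byte[4]=0x73 cont=0 payload=0x73=115: acc |= 115<<21 -> acc=243114439 shift=28 [end]
Varint 2: bytes[1:5] = C7 C3 F6 73 -> value 243114439 (4 byte(s))
  byte[5]=0xF8 cont=1 payload=0x78=120: acc |= 120<<0 -> acc=120 shift=7
  byte[6]=0xF7 cont=1 payload=0x77=119: acc |= 119<<7 -> acc=15352 shift=14
  byte[7]=0x03 cont=0 payload=0x03=3: acc |= 3<<14 -> acc=64504 shift=21 [end]
Varint 3: bytes[5:8] = F8 F7 03 -> value 64504 (3 byte(s))
  byte[8]=0xE8 cont=1 payload=0x68=104: acc |= 104<<0 -> acc=104 shift=7
  byte[9]=0x18 cont=0 payload=0x18=24: acc |= 24<<7 -> acc=3176 shift=14 [end]
Varint 4: bytes[8:10] = E8 18 -> value 3176 (2 byte(s))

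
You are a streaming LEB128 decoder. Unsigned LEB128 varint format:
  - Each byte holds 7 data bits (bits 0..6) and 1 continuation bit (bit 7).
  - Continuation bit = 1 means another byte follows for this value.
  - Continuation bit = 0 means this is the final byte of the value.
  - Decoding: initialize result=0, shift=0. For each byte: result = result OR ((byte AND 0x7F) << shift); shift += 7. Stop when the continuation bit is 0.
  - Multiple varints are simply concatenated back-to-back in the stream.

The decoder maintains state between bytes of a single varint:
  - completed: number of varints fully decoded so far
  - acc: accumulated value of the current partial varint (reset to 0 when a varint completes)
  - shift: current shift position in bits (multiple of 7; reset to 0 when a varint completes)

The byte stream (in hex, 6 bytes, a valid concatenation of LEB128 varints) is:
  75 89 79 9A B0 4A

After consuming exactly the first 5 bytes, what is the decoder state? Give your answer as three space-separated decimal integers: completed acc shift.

Answer: 2 6170 14

Derivation:
byte[0]=0x75 cont=0 payload=0x75: varint #1 complete (value=117); reset -> completed=1 acc=0 shift=0
byte[1]=0x89 cont=1 payload=0x09: acc |= 9<<0 -> completed=1 acc=9 shift=7
byte[2]=0x79 cont=0 payload=0x79: varint #2 complete (value=15497); reset -> completed=2 acc=0 shift=0
byte[3]=0x9A cont=1 payload=0x1A: acc |= 26<<0 -> completed=2 acc=26 shift=7
byte[4]=0xB0 cont=1 payload=0x30: acc |= 48<<7 -> completed=2 acc=6170 shift=14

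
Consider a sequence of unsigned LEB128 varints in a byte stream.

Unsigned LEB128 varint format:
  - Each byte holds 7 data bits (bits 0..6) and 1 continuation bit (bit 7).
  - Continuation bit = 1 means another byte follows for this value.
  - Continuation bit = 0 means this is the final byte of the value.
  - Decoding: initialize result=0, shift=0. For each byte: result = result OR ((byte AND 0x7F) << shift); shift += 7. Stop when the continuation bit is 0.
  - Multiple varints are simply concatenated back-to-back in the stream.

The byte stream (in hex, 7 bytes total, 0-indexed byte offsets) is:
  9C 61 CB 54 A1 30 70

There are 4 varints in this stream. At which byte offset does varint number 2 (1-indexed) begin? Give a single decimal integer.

Answer: 2

Derivation:
  byte[0]=0x9C cont=1 payload=0x1C=28: acc |= 28<<0 -> acc=28 shift=7
  byte[1]=0x61 cont=0 payload=0x61=97: acc |= 97<<7 -> acc=12444 shift=14 [end]
Varint 1: bytes[0:2] = 9C 61 -> value 12444 (2 byte(s))
  byte[2]=0xCB cont=1 payload=0x4B=75: acc |= 75<<0 -> acc=75 shift=7
  byte[3]=0x54 cont=0 payload=0x54=84: acc |= 84<<7 -> acc=10827 shift=14 [end]
Varint 2: bytes[2:4] = CB 54 -> value 10827 (2 byte(s))
  byte[4]=0xA1 cont=1 payload=0x21=33: acc |= 33<<0 -> acc=33 shift=7
  byte[5]=0x30 cont=0 payload=0x30=48: acc |= 48<<7 -> acc=6177 shift=14 [end]
Varint 3: bytes[4:6] = A1 30 -> value 6177 (2 byte(s))
  byte[6]=0x70 cont=0 payload=0x70=112: acc |= 112<<0 -> acc=112 shift=7 [end]
Varint 4: bytes[6:7] = 70 -> value 112 (1 byte(s))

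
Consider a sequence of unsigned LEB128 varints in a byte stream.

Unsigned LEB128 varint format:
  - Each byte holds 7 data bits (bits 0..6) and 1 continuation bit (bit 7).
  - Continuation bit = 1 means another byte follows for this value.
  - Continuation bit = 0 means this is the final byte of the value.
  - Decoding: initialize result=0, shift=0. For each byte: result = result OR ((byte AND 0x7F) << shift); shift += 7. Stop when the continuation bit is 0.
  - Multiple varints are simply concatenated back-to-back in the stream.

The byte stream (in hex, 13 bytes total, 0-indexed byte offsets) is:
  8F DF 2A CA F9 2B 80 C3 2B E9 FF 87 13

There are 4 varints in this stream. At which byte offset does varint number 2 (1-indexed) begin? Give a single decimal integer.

  byte[0]=0x8F cont=1 payload=0x0F=15: acc |= 15<<0 -> acc=15 shift=7
  byte[1]=0xDF cont=1 payload=0x5F=95: acc |= 95<<7 -> acc=12175 shift=14
  byte[2]=0x2A cont=0 payload=0x2A=42: acc |= 42<<14 -> acc=700303 shift=21 [end]
Varint 1: bytes[0:3] = 8F DF 2A -> value 700303 (3 byte(s))
  byte[3]=0xCA cont=1 payload=0x4A=74: acc |= 74<<0 -> acc=74 shift=7
  byte[4]=0xF9 cont=1 payload=0x79=121: acc |= 121<<7 -> acc=15562 shift=14
  byte[5]=0x2B cont=0 payload=0x2B=43: acc |= 43<<14 -> acc=720074 shift=21 [end]
Varint 2: bytes[3:6] = CA F9 2B -> value 720074 (3 byte(s))
  byte[6]=0x80 cont=1 payload=0x00=0: acc |= 0<<0 -> acc=0 shift=7
  byte[7]=0xC3 cont=1 payload=0x43=67: acc |= 67<<7 -> acc=8576 shift=14
  byte[8]=0x2B cont=0 payload=0x2B=43: acc |= 43<<14 -> acc=713088 shift=21 [end]
Varint 3: bytes[6:9] = 80 C3 2B -> value 713088 (3 byte(s))
  byte[9]=0xE9 cont=1 payload=0x69=105: acc |= 105<<0 -> acc=105 shift=7
  byte[10]=0xFF cont=1 payload=0x7F=127: acc |= 127<<7 -> acc=16361 shift=14
  byte[11]=0x87 cont=1 payload=0x07=7: acc |= 7<<14 -> acc=131049 shift=21
  byte[12]=0x13 cont=0 payload=0x13=19: acc |= 19<<21 -> acc=39976937 shift=28 [end]
Varint 4: bytes[9:13] = E9 FF 87 13 -> value 39976937 (4 byte(s))

Answer: 3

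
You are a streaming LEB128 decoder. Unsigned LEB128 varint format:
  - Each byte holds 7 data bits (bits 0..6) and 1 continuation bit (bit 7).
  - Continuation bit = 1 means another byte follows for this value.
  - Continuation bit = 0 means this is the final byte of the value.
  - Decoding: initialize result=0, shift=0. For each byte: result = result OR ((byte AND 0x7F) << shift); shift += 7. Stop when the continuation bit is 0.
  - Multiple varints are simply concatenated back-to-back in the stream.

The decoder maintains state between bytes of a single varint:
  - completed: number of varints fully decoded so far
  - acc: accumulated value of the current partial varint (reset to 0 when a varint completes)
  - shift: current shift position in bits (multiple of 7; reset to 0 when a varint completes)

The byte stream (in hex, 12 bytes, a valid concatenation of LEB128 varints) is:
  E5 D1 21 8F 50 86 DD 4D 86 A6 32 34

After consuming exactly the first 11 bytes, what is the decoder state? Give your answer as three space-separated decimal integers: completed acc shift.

Answer: 4 0 0

Derivation:
byte[0]=0xE5 cont=1 payload=0x65: acc |= 101<<0 -> completed=0 acc=101 shift=7
byte[1]=0xD1 cont=1 payload=0x51: acc |= 81<<7 -> completed=0 acc=10469 shift=14
byte[2]=0x21 cont=0 payload=0x21: varint #1 complete (value=551141); reset -> completed=1 acc=0 shift=0
byte[3]=0x8F cont=1 payload=0x0F: acc |= 15<<0 -> completed=1 acc=15 shift=7
byte[4]=0x50 cont=0 payload=0x50: varint #2 complete (value=10255); reset -> completed=2 acc=0 shift=0
byte[5]=0x86 cont=1 payload=0x06: acc |= 6<<0 -> completed=2 acc=6 shift=7
byte[6]=0xDD cont=1 payload=0x5D: acc |= 93<<7 -> completed=2 acc=11910 shift=14
byte[7]=0x4D cont=0 payload=0x4D: varint #3 complete (value=1273478); reset -> completed=3 acc=0 shift=0
byte[8]=0x86 cont=1 payload=0x06: acc |= 6<<0 -> completed=3 acc=6 shift=7
byte[9]=0xA6 cont=1 payload=0x26: acc |= 38<<7 -> completed=3 acc=4870 shift=14
byte[10]=0x32 cont=0 payload=0x32: varint #4 complete (value=824070); reset -> completed=4 acc=0 shift=0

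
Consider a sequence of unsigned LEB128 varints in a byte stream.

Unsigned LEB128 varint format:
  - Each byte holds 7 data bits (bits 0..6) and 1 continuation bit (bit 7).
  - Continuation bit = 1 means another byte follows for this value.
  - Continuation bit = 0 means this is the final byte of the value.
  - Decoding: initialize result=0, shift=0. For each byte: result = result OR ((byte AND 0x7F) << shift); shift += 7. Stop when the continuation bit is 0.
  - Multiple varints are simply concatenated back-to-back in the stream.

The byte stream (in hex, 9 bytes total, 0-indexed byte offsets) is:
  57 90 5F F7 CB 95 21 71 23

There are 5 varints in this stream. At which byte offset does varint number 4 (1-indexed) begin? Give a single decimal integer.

Answer: 7

Derivation:
  byte[0]=0x57 cont=0 payload=0x57=87: acc |= 87<<0 -> acc=87 shift=7 [end]
Varint 1: bytes[0:1] = 57 -> value 87 (1 byte(s))
  byte[1]=0x90 cont=1 payload=0x10=16: acc |= 16<<0 -> acc=16 shift=7
  byte[2]=0x5F cont=0 payload=0x5F=95: acc |= 95<<7 -> acc=12176 shift=14 [end]
Varint 2: bytes[1:3] = 90 5F -> value 12176 (2 byte(s))
  byte[3]=0xF7 cont=1 payload=0x77=119: acc |= 119<<0 -> acc=119 shift=7
  byte[4]=0xCB cont=1 payload=0x4B=75: acc |= 75<<7 -> acc=9719 shift=14
  byte[5]=0x95 cont=1 payload=0x15=21: acc |= 21<<14 -> acc=353783 shift=21
  byte[6]=0x21 cont=0 payload=0x21=33: acc |= 33<<21 -> acc=69559799 shift=28 [end]
Varint 3: bytes[3:7] = F7 CB 95 21 -> value 69559799 (4 byte(s))
  byte[7]=0x71 cont=0 payload=0x71=113: acc |= 113<<0 -> acc=113 shift=7 [end]
Varint 4: bytes[7:8] = 71 -> value 113 (1 byte(s))
  byte[8]=0x23 cont=0 payload=0x23=35: acc |= 35<<0 -> acc=35 shift=7 [end]
Varint 5: bytes[8:9] = 23 -> value 35 (1 byte(s))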